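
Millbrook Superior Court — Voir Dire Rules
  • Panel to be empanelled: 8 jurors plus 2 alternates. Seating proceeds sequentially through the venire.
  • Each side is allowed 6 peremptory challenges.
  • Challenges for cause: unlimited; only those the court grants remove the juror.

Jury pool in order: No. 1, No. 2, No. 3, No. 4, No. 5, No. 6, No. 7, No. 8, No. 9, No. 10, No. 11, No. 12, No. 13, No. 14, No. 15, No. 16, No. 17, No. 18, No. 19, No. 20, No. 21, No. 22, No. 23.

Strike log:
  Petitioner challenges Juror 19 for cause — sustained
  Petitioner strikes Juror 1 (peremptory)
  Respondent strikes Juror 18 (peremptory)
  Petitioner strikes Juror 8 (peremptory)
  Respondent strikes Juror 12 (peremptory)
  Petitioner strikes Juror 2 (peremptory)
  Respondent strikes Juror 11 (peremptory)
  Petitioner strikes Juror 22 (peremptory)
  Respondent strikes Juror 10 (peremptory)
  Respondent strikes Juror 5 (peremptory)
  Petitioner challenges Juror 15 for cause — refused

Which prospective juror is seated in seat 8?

15

Removed: #1, #2, #5, #8, #10, #11, #12, #18, #19, #22. (#15 stays — for-cause denied.)
Seating in order: seats 1–8 → #3, #4, #6, #7, #9, #13, #14, #15; alternates → #16, #17.
So seat 8 is #15.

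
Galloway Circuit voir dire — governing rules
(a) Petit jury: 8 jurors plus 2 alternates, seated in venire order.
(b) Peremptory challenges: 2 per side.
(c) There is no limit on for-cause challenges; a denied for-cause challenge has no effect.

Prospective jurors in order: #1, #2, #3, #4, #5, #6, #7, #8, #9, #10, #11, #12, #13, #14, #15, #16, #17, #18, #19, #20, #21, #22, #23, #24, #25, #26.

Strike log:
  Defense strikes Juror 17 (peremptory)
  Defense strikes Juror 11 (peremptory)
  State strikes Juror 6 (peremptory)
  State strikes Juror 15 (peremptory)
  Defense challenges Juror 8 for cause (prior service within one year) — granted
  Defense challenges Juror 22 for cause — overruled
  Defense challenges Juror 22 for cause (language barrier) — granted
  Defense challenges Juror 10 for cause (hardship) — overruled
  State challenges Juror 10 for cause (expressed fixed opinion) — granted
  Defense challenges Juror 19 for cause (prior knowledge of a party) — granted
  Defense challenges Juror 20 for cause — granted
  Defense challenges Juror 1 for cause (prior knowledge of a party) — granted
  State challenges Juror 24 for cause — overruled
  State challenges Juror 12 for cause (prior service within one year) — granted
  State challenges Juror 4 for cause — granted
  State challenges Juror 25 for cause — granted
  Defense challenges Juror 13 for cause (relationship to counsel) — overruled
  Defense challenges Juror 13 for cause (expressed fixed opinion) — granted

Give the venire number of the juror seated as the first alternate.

Removed: #1, #4, #6, #8, #10, #11, #12, #13, #15, #17, #19, #20, #22, #25. (#24 stays — for-cause denied.)
Seating in order: seats 1–8 → #2, #3, #5, #7, #9, #14, #16, #18; alternates → #21, #23.
So alternate 1 is #21.

21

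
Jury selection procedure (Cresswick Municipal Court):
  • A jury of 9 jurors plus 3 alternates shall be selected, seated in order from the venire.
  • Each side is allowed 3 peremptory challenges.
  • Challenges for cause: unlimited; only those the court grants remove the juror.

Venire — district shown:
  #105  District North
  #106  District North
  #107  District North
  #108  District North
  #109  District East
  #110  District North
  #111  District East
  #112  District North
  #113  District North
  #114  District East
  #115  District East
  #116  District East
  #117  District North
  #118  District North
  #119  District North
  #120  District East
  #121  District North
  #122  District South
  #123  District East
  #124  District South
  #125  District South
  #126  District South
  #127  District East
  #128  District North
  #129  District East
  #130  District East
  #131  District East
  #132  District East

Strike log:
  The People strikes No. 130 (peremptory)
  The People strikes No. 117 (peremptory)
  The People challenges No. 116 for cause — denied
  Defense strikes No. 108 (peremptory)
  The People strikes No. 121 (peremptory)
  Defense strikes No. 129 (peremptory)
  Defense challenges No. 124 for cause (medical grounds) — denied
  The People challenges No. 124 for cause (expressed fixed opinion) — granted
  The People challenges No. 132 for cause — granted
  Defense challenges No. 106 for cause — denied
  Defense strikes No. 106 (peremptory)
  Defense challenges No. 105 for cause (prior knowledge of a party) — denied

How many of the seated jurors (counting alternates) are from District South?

0

Removed: #106, #108, #117, #121, #124, #129, #130, #132.
Seated (12 incl. alternates): #105, #107, #109, #110, #111, #112, #113, #114, #115, #116, #118, #119.
None of those are in District South → 0.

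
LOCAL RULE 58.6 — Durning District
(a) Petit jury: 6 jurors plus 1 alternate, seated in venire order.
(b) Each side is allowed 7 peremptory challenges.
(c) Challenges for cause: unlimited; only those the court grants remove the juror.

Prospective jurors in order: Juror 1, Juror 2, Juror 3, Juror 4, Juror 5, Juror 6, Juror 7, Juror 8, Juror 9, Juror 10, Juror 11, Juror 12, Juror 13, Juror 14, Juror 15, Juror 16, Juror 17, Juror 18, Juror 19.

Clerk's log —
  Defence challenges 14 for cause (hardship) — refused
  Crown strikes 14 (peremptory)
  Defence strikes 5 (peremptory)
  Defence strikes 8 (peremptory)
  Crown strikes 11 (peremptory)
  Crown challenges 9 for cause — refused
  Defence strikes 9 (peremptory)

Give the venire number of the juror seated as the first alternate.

10

Removed: #5, #8, #9, #11, #14.
Filling seats in venire order through position 7: #1, #2, #3, #4, #6, #7, #10.
So alternate 1 is #10.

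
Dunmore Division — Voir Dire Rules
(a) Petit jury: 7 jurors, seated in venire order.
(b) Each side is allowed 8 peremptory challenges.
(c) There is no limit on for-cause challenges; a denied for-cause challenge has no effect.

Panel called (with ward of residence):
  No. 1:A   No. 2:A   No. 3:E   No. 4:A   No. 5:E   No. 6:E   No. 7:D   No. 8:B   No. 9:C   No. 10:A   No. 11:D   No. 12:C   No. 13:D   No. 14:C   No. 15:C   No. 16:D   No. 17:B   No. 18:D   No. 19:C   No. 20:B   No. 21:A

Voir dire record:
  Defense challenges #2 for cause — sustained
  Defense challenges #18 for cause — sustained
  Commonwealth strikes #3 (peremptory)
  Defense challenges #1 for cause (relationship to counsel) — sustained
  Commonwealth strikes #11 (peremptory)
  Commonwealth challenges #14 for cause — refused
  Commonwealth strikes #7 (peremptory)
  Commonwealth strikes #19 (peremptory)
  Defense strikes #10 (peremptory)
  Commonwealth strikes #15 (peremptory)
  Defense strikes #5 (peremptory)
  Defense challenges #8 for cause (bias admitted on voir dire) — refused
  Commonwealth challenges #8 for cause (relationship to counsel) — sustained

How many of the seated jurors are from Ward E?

1

Removed: #1, #2, #3, #5, #7, #8, #10, #11, #15, #18, #19.
Seated jurors 1–7: #4, #6, #9, #12, #13, #14, #16.
Of those, in Ward E: #6 → 1.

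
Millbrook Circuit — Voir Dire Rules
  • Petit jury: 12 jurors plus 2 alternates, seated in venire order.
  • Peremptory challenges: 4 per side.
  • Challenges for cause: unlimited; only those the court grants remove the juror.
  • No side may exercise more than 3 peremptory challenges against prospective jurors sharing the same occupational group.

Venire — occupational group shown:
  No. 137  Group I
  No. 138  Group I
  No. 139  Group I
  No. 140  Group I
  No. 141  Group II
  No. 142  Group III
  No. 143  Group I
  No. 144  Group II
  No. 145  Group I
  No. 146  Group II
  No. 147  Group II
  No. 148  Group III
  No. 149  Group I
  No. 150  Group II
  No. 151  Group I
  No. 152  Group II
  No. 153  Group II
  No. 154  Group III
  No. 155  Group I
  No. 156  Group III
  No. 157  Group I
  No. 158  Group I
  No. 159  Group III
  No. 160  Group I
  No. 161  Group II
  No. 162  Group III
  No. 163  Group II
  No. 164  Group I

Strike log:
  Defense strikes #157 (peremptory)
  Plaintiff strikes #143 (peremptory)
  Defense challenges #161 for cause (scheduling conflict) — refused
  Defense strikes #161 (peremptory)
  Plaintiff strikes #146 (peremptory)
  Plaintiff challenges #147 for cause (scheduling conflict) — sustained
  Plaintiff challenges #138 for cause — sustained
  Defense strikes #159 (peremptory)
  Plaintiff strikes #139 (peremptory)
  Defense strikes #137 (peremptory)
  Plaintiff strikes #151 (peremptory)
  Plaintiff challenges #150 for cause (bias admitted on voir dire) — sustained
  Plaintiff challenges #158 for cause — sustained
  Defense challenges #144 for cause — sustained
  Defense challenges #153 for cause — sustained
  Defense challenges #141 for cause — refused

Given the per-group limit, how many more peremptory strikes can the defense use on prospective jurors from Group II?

Defense peremptories so far: #157, #161, #159, #137 — 4 of 4 used, 0 left overall.
Against Group II: #161 — 1 used; per-group cap 3 leaves 2.
Binding limit: min(0, 2) = 0.

0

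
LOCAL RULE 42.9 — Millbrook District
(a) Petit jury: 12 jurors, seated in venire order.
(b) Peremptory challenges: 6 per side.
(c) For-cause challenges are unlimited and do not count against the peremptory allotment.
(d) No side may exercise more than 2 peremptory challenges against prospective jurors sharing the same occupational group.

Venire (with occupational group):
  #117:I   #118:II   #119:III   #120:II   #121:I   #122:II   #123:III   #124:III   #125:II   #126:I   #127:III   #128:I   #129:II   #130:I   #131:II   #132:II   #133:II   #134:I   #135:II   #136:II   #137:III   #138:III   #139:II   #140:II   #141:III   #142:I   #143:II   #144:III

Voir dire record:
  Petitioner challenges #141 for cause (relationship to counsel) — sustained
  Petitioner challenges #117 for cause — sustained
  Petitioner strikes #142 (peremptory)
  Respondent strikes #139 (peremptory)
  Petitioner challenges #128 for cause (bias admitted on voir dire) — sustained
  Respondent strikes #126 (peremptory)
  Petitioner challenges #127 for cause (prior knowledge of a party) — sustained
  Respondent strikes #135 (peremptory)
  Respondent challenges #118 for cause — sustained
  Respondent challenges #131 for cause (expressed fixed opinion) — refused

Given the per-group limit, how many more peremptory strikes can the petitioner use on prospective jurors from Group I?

1

Petitioner peremptories so far: #142 — 1 of 6 used, 5 left overall.
Against Group I: #142 — 1 used; per-group cap 2 leaves 1.
Binding limit: min(5, 1) = 1.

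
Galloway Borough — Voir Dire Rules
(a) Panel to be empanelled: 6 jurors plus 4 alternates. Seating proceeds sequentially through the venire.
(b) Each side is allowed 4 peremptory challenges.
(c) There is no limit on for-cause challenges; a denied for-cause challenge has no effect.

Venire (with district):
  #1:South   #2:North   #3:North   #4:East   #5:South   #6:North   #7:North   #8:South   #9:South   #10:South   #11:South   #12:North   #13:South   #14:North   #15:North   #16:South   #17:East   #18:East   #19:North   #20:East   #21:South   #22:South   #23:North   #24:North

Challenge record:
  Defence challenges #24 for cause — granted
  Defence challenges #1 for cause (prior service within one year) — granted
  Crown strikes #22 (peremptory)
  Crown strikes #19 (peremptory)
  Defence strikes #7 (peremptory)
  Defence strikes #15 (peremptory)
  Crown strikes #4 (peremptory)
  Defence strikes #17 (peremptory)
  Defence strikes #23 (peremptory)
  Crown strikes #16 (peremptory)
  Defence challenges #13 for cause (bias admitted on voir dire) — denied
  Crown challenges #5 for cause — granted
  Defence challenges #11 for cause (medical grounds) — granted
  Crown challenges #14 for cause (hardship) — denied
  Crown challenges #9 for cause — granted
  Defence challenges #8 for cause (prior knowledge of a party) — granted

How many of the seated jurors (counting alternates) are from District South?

3

Removed: #1, #4, #5, #7, #8, #9, #11, #15, #16, #17, #19, #22, #23, #24.
Seated (10 incl. alternates): #2, #3, #6, #10, #12, #13, #14, #18, #20, #21.
Of those, in District South: #10, #13, #21 → 3.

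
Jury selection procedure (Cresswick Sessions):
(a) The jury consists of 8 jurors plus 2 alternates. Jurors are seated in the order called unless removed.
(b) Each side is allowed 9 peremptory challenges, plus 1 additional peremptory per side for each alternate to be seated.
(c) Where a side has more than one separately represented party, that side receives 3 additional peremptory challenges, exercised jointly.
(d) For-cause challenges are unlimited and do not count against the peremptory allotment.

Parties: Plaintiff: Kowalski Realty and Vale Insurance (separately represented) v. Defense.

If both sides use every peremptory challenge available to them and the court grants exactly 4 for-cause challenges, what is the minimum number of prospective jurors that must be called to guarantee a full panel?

39

Seats to fill: 8 + 2 alternates = 10.
Peremptories — Plaintiff: 9 + 1×2 + 3 = 14; Defense: 9 + 1×2 = 11; total 25.
For-cause removals: 4.
Minimum venire: 10 + 25 + 4 = 39.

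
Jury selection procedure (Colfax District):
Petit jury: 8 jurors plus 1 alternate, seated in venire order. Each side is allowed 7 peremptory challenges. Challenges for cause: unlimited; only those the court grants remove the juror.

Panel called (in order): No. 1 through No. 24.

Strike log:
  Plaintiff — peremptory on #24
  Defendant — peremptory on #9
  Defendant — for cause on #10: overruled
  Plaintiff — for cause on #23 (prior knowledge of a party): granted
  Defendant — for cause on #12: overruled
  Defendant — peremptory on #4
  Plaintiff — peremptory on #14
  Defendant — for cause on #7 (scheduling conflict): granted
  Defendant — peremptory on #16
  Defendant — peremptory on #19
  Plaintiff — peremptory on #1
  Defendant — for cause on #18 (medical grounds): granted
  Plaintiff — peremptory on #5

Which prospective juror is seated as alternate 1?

Removed: #1, #4, #5, #7, #9, #14, #16, #18, #19, #23, #24. (#10, #12 stay — for-cause denied.)
Seating in order: seats 1–8 → #2, #3, #6, #8, #10, #11, #12, #13; alternates → #15.
So alternate 1 is #15.

15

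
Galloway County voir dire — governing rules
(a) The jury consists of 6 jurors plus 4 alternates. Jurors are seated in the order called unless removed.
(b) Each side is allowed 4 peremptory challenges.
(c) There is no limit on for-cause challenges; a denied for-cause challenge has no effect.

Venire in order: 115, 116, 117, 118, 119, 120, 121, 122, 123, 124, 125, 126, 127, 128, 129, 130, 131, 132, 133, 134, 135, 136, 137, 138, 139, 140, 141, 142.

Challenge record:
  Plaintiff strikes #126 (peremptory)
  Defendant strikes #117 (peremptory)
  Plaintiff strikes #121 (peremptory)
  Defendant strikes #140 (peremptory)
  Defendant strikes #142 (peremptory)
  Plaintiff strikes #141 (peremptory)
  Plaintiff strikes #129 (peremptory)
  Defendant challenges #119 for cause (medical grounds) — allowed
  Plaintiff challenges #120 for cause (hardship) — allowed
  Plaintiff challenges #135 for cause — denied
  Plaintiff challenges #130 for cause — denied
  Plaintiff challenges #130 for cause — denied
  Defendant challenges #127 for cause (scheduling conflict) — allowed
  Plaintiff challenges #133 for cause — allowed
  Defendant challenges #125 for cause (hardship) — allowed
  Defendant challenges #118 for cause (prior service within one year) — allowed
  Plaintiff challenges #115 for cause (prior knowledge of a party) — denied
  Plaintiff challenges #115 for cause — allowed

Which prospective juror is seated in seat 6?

130

Removed: #115, #117, #118, #119, #120, #121, #125, #126, #127, #129, #133, #140, #141, #142. (#130, #135 stay — for-cause denied.)
Filling seats in venire order through position 6: #116, #122, #123, #124, #128, #130.
So seat 6 is #130.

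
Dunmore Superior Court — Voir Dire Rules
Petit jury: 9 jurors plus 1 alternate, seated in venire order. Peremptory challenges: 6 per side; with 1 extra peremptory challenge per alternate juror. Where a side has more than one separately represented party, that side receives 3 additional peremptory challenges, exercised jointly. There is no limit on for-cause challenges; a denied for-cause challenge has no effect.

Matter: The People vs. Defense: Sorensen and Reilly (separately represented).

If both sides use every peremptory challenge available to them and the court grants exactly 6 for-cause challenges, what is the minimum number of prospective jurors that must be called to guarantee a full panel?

Seats to fill: 9 + 1 alternates = 10.
Peremptories — The People: 6 + 1×1 = 7; Defense: 6 + 1×1 + 3 = 10; total 17.
For-cause removals: 6.
Minimum venire: 10 + 17 + 6 = 33.

33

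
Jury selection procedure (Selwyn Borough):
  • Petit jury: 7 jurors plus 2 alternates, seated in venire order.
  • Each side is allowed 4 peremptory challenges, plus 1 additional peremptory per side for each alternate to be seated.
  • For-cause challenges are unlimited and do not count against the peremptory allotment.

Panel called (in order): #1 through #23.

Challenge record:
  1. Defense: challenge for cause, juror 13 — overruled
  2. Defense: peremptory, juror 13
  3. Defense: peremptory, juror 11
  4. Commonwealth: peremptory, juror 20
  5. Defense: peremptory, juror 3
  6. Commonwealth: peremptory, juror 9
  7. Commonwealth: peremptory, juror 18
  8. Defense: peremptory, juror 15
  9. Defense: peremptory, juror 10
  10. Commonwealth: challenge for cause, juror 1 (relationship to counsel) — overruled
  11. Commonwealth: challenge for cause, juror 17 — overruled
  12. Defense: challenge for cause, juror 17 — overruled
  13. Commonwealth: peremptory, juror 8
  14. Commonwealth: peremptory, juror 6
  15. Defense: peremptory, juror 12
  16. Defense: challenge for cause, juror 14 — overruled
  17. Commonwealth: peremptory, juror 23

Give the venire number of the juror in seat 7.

16

Removed: #3, #6, #8, #9, #10, #11, #12, #13, #15, #18, #20, #23. (#1, #14, #17 stay — for-cause denied.)
Filling seats in venire order through position 7: #1, #2, #4, #5, #7, #14, #16.
So seat 7 is #16.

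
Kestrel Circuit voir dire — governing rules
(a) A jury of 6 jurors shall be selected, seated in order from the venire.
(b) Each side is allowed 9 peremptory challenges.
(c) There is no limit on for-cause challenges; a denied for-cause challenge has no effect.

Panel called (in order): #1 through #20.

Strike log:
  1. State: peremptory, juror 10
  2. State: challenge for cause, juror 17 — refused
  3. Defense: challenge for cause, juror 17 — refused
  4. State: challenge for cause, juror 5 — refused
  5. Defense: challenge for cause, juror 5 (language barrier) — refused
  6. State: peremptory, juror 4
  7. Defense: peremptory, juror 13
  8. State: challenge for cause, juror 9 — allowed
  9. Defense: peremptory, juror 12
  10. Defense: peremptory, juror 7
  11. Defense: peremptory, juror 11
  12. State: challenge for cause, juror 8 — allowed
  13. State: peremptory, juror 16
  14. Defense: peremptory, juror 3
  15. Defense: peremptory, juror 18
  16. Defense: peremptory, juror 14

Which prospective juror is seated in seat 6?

17

Removed: #3, #4, #7, #8, #9, #10, #11, #12, #13, #14, #16, #18. (#5, #17 stay — for-cause denied.)
Filling seats in venire order through position 6: #1, #2, #5, #6, #15, #17.
So seat 6 is #17.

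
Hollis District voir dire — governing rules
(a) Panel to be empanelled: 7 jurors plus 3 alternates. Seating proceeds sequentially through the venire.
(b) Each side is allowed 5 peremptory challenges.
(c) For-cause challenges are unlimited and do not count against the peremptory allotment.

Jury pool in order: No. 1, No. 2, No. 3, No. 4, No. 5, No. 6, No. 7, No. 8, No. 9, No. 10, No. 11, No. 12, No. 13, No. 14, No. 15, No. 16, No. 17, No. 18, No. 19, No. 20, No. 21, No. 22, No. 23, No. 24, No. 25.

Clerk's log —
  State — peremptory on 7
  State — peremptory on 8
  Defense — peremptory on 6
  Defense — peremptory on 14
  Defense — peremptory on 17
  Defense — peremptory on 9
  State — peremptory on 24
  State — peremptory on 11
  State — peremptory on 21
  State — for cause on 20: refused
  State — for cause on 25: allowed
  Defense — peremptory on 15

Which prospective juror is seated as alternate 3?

18

Removed: #6, #7, #8, #9, #11, #14, #15, #17, #21, #24, #25. (#20 stays — for-cause denied.)
Seating in order: seats 1–7 → #1, #2, #3, #4, #5, #10, #12; alternates → #13, #16, #18.
So alternate 3 is #18.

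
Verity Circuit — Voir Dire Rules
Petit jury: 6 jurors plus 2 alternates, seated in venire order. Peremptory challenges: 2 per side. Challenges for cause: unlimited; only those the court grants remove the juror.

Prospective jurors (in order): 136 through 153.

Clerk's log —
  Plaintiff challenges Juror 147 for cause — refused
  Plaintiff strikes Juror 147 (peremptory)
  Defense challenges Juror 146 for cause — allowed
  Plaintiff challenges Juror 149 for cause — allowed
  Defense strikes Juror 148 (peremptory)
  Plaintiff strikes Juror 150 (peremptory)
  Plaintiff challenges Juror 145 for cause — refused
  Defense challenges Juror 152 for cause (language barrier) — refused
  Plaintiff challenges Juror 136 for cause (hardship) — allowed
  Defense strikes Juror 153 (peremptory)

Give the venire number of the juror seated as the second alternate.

Removed: #136, #146, #147, #148, #149, #150, #153. (#145, #152 stay — for-cause denied.)
Seating in order: seats 1–6 → #137, #138, #139, #140, #141, #142; alternates → #143, #144.
So alternate 2 is #144.

144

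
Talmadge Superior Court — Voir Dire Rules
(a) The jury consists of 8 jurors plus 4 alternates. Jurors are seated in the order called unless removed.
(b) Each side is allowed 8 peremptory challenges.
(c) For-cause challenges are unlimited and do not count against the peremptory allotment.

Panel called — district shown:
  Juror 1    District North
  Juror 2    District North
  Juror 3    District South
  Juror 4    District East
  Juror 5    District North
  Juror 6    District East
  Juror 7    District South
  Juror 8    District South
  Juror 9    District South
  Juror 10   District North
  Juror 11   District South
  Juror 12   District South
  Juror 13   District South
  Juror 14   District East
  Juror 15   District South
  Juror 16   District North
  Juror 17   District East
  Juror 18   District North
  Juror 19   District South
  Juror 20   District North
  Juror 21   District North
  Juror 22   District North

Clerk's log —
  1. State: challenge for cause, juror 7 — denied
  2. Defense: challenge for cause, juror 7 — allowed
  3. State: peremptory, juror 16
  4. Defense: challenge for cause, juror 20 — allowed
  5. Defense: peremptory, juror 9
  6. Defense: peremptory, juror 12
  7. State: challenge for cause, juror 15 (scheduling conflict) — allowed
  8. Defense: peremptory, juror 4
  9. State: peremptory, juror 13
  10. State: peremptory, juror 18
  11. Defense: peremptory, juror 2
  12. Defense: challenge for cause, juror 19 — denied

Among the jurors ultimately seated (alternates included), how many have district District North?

Removed: #2, #4, #7, #9, #12, #13, #15, #16, #18, #20.
Seated (12 incl. alternates): #1, #3, #5, #6, #8, #10, #11, #14, #17, #19, #21, #22.
Of those, in District North: #1, #5, #10, #21, #22 → 5.

5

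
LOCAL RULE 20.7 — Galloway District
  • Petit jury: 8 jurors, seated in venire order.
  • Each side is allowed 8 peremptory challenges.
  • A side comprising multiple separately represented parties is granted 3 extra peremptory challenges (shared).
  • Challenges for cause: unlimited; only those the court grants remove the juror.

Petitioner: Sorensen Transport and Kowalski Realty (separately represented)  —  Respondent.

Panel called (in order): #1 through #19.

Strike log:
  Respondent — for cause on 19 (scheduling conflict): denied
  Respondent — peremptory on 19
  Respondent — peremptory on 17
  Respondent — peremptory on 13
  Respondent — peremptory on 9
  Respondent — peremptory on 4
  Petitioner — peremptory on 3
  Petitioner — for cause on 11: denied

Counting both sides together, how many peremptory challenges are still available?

13

Petitioner allotment: 8 base + 3 multi-party = 11. Respondent allotment: 8.
Petitioner peremptories used: #3 — 1 (the for-cause on #11 doesn't count).
Respondent peremptories used: #19, #17, #13, #9, #4 — 5 (the for-cause on #19 doesn't count).
Remaining: (11 − 1) + (8 − 5) = 13.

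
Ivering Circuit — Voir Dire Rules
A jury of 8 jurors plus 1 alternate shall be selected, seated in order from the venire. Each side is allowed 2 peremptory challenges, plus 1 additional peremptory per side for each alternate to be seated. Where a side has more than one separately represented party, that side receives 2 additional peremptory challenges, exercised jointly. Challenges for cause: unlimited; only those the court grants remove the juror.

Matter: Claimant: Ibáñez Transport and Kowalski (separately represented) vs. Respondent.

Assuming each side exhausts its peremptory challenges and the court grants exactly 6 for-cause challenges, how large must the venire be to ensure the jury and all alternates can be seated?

Seats to fill: 8 + 1 alternates = 9.
Peremptories — Claimant: 2 + 1×1 + 2 = 5; Respondent: 2 + 1×1 = 3; total 8.
For-cause removals: 6.
Minimum venire: 9 + 8 + 6 = 23.

23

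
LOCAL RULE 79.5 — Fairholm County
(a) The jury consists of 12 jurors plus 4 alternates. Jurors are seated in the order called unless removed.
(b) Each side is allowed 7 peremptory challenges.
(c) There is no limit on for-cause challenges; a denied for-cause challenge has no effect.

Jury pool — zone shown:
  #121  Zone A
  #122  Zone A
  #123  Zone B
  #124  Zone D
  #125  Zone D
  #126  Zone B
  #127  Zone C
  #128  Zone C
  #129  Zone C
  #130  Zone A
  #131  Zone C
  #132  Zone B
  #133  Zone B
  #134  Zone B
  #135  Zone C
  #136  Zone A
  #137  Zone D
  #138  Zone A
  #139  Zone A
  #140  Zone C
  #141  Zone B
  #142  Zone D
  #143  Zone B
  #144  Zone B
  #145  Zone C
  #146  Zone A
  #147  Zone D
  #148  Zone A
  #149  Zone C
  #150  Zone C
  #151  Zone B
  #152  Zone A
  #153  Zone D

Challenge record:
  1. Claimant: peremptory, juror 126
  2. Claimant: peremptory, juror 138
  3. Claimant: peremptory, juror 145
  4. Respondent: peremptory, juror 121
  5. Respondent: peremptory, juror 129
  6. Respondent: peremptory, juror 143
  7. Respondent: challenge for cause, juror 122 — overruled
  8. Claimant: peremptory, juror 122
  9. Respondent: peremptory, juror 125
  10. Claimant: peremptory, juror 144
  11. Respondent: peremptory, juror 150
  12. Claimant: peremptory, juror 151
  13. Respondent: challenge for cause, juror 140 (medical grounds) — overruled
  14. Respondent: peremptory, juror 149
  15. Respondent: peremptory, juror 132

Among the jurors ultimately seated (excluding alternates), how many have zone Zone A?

Removed: #121, #122, #125, #126, #129, #132, #138, #143, #144, #145, #149, #150, #151.
Seated jurors 1–12: #123, #124, #127, #128, #130, #131, #133, #134, #135, #136, #137, #139 (alternates #140, #141, #142, #146 not counted).
Of those, in Zone A: #130, #136, #139 → 3.

3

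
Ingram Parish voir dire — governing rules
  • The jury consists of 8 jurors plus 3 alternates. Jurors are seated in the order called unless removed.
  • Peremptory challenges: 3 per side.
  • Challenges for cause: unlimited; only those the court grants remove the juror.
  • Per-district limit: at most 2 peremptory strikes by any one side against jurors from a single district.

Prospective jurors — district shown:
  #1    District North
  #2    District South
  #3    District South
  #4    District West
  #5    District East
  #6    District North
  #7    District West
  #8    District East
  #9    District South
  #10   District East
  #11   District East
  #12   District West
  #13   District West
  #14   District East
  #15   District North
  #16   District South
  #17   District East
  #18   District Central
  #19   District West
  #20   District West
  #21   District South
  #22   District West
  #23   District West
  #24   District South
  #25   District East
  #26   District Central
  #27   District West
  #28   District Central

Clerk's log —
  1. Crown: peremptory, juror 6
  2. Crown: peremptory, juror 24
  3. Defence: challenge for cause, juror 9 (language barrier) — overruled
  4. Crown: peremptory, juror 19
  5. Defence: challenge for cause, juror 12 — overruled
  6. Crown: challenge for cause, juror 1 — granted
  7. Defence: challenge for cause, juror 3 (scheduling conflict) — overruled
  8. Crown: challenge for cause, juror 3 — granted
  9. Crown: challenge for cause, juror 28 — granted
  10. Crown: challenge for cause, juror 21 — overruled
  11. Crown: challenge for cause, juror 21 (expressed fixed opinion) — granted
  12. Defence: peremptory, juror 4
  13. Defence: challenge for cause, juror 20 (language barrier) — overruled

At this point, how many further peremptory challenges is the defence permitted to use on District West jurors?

Defence peremptories so far: #4 — 1 of 3 used, 2 left overall.
Against District West: #4 — 1 used; per-district cap 2 leaves 1.
Binding limit: min(2, 1) = 1.

1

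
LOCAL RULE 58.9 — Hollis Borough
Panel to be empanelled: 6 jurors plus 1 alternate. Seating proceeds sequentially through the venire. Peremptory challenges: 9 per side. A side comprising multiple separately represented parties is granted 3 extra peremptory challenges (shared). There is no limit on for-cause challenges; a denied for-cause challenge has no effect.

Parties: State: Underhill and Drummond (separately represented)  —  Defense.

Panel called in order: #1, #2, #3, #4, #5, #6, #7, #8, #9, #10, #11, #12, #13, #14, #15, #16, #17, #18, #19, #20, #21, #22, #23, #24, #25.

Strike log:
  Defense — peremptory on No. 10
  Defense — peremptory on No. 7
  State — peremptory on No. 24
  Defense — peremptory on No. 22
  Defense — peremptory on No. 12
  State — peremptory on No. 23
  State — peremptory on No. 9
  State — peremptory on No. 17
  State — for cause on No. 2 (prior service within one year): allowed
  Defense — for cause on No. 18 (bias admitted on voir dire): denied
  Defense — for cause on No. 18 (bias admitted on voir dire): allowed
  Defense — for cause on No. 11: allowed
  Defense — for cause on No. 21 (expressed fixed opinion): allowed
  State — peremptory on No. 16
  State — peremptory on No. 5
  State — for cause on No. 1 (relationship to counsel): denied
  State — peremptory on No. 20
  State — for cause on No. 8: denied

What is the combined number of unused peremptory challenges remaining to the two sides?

10

State allotment: 9 base + 3 multi-party = 12. Defense allotment: 9.
State peremptories used: #24, #23, #9, #17, #16, #5, #20 — 7 (for-cause on #2, #1, #8 don't count).
Defense peremptories used: #10, #7, #22, #12 — 4 (for-cause on #18, #18, #11, #21 don't count).
Remaining: (12 − 7) + (9 − 4) = 10.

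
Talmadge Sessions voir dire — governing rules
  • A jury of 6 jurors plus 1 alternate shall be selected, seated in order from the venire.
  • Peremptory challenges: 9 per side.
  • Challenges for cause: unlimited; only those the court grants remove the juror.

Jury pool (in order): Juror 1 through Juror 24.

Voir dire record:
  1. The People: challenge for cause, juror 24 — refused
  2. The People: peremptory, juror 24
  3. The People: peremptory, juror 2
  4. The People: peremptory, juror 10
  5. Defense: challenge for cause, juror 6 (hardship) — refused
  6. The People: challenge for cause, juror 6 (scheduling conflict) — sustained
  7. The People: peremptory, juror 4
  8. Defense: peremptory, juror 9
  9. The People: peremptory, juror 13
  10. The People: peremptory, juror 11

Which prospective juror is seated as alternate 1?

14

Removed: #2, #4, #6, #9, #10, #11, #13, #24.
Filling seats in venire order through position 7: #1, #3, #5, #7, #8, #12, #14.
So alternate 1 is #14.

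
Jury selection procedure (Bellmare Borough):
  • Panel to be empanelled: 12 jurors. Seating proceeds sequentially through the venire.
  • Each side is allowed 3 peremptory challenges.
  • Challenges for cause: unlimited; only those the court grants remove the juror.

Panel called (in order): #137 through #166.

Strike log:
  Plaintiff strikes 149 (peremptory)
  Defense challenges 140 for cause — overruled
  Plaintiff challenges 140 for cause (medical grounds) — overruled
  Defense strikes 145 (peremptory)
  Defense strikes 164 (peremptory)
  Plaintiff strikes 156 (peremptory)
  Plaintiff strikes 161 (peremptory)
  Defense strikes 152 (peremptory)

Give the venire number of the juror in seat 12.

Removed: #145, #149, #152, #156, #161, #164. (#140 stays — for-cause denied.)
Seating in order: seats 1–12 → #137, #138, #139, #140, #141, #142, #143, #144, #146, #147, #148, #150.
So seat 12 is #150.

150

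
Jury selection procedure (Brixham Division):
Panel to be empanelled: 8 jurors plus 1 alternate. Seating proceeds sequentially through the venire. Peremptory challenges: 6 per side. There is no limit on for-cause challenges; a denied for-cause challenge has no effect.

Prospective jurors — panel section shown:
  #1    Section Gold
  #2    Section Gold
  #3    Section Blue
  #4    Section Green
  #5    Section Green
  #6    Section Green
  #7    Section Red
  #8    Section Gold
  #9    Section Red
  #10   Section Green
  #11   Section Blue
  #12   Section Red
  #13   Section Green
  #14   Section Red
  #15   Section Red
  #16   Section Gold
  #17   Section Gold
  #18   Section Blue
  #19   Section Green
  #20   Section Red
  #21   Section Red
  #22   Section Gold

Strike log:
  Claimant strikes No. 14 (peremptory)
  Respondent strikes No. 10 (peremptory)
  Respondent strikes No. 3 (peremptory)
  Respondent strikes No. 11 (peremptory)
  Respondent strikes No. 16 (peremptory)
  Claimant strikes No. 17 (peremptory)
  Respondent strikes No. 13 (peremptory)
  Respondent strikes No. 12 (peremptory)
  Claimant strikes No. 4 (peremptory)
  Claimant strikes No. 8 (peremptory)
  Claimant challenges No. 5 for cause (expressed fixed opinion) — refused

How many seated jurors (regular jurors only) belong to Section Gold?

2

Removed: #3, #4, #8, #10, #11, #12, #13, #14, #16, #17.
Seated jurors 1–8: #1, #2, #5, #6, #7, #9, #15, #18 (alternates #19 not counted).
Of those, in Section Gold: #1, #2 → 2.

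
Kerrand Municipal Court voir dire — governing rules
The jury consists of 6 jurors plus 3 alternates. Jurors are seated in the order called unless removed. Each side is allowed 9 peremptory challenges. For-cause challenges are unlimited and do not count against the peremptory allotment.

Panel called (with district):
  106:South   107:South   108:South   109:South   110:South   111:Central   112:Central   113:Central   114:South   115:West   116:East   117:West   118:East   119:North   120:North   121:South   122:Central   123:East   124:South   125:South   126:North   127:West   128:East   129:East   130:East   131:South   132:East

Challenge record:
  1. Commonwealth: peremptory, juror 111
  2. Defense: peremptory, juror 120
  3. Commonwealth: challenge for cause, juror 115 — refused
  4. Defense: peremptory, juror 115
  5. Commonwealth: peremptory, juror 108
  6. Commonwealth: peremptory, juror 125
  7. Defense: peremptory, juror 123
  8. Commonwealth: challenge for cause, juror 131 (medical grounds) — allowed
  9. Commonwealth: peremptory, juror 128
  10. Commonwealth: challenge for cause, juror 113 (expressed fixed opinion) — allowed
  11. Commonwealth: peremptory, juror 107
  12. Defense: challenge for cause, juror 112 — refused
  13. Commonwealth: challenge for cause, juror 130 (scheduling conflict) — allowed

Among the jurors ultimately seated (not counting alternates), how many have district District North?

0

Removed: #107, #108, #111, #113, #115, #120, #123, #125, #128, #130, #131.
Seated jurors 1–6: #106, #109, #110, #112, #114, #116 (alternates #117, #118, #119 not counted).
None of those are in District North → 0.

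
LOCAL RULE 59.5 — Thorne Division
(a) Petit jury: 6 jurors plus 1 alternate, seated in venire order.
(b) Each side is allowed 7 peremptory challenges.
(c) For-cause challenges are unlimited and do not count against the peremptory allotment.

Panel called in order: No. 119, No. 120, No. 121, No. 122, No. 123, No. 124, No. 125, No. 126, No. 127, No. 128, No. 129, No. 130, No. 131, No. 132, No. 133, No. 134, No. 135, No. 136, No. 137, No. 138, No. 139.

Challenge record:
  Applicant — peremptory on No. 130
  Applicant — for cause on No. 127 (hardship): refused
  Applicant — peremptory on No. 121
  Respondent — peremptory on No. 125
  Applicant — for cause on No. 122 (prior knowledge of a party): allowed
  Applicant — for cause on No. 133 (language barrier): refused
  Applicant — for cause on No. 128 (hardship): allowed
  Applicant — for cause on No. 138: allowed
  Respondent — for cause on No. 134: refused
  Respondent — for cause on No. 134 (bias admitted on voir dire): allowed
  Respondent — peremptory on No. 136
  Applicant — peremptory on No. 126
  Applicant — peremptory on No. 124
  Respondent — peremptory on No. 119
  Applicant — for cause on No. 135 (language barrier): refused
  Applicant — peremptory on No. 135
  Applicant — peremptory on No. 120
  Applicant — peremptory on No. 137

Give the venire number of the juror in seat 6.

Removed: #119, #120, #121, #122, #124, #125, #126, #128, #130, #134, #135, #136, #137, #138. (#127, #133 stay — for-cause denied.)
Seating in order: seats 1–6 → #123, #127, #129, #131, #132, #133; alternates → #139.
So seat 6 is #133.

133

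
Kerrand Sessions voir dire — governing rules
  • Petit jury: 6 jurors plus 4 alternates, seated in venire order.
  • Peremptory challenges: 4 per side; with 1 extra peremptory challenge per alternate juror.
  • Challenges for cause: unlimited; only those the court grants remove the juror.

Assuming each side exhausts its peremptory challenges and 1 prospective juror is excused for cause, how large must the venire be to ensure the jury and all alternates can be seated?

Seats to fill: 6 + 4 alternates = 10.
Peremptories: 4 + 1×4 = 8 per side × 2 sides = 16.
For-cause removals: 1.
Minimum venire: 10 + 16 + 1 = 27.

27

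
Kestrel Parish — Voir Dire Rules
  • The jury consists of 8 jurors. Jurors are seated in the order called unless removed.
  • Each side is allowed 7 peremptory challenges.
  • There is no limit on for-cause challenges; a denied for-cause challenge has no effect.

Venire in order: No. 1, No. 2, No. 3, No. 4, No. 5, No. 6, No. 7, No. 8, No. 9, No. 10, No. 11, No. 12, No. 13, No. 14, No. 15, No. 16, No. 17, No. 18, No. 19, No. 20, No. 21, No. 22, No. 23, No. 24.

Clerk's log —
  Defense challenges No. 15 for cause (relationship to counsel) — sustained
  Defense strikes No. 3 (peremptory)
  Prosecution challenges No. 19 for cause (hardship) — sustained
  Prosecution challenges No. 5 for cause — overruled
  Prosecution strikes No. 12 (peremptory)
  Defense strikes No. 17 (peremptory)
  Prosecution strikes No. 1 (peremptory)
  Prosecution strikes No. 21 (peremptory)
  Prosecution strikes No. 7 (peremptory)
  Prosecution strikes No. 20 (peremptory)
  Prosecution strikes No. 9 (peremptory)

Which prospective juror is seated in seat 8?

13

Removed: #1, #3, #7, #9, #12, #15, #17, #19, #20, #21. (#5 stays — for-cause denied.)
Filling seats in venire order through position 8: #2, #4, #5, #6, #8, #10, #11, #13.
So seat 8 is #13.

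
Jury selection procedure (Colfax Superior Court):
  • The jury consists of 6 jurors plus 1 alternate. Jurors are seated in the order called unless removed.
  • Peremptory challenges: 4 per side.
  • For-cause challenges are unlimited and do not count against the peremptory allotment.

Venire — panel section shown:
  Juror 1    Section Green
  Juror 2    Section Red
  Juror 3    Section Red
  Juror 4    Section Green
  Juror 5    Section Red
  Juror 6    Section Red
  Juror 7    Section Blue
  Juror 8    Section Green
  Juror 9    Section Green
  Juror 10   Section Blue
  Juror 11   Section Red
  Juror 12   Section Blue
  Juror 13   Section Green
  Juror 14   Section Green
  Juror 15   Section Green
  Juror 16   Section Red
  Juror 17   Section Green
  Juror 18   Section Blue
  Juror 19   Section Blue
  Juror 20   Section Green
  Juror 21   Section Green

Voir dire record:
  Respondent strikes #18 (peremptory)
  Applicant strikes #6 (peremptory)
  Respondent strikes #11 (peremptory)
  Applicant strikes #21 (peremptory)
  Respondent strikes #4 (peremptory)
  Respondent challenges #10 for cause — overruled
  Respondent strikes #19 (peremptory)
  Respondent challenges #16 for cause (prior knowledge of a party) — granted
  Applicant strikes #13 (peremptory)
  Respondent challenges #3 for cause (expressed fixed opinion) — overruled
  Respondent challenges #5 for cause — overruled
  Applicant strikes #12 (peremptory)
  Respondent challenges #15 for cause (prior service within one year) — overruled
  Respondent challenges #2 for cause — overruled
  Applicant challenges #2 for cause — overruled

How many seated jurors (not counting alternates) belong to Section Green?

Removed: #4, #6, #11, #12, #13, #16, #18, #19, #21.
Seated jurors 1–6: #1, #2, #3, #5, #7, #8 (alternates #9 not counted).
Of those, in Section Green: #1, #8 → 2.

2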